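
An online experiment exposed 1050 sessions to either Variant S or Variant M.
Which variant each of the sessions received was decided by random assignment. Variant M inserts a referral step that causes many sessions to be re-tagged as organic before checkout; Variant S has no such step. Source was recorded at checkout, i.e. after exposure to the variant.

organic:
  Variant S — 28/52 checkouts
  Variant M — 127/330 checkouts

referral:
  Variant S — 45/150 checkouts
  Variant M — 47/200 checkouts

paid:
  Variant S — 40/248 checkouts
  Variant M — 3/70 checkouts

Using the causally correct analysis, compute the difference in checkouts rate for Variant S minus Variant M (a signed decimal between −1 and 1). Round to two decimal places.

The stratified and pooled comparisons disagree (Variant S wins within each traffic source; Variant M wins overall), so the answer turns on the causal role of traffic source.
Traffic source is recorded after the variant and is itself shifted by it — it sits on the causal path from variant to outcome. Conditioning on a mediator would strip out part of the effect we want; the pooled comparison gives the total causal effect.
The causal difference is the pooled difference: 0.251 − 0.295 = -0.044.

-0.04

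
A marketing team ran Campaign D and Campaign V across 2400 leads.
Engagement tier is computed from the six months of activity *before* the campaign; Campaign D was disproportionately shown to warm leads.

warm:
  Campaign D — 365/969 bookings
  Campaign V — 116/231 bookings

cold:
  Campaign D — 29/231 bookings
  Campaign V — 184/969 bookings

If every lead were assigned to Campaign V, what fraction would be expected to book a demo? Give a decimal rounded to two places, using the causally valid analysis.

0.35

Here engagement tier is a common cause — it drives both which campaign a case falls under and the outcome. The crude comparison mixes populations; the stratum-specific rates are the causally relevant ones.
Standardising Campaign V to the population engagement tier mix: 0.500·116/231 + 0.500·184/969 = 0.346.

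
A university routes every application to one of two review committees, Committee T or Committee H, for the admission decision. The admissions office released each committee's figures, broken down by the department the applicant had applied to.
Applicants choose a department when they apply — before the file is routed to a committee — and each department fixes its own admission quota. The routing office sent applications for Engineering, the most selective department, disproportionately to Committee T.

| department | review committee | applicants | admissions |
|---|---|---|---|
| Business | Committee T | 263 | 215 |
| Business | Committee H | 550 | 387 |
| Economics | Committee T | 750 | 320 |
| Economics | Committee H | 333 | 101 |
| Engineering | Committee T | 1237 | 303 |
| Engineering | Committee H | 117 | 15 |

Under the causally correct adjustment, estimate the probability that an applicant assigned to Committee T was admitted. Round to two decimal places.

0.45

The imbalance in department arose from how applicants were allocated, not from anything the review committee did; and department independently affects the outcome. The pooled gap is confounded — condition on department.
Standardising Committee T to the population department mix: 0.250·215/263 + 0.333·320/750 + 0.417·303/1237 = 0.449.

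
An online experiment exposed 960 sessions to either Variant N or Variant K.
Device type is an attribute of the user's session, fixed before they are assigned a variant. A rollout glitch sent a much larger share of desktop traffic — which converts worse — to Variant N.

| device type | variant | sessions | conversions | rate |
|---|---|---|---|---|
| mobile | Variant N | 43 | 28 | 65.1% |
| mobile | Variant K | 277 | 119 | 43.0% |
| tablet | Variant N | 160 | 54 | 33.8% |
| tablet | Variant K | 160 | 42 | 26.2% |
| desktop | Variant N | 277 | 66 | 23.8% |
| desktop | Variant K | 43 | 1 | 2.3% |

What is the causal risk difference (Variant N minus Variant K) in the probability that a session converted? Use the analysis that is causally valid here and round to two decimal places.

Here device type is a common cause — it drives both which variant a case falls under and the outcome. The crude comparison mixes populations; the stratum-specific rates are the causally relevant ones.
Adjusting over the population distribution of device type: 0.333·(0.651−0.430) + 0.333·(0.338−0.263) + 0.333·(0.238−0.023) = +0.171.

+0.17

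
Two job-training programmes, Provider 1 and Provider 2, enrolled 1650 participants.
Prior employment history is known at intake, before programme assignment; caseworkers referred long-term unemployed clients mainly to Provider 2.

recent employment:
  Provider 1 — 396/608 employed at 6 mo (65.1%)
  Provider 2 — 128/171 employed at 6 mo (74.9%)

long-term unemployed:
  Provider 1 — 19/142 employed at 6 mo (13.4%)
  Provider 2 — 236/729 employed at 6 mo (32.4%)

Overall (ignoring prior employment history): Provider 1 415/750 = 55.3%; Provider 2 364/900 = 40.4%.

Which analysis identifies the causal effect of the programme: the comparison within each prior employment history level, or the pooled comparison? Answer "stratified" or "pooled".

Prior employment history is set before the programme has any effect — it is not caused by the programme — and it independently drives the outcome. That makes it a confounder, so the causal comparison is within prior employment history levels.
Within each level — recent employment: 65.1% vs 74.9%; long-term unemployed: 13.4% vs 32.4% — Provider 2 is higher every time.

stratified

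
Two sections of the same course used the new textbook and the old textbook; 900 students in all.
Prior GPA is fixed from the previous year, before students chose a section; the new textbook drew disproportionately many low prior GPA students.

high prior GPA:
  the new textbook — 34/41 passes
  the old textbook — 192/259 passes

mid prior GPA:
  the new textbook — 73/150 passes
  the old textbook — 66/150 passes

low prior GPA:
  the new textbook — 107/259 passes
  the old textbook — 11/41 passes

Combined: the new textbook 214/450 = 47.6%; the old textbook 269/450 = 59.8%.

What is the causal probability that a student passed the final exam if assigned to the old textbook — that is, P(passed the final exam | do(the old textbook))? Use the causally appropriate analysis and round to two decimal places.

0.48

Prior GPA band differs across teaching methods for reasons unrelated to any effect of the teaching method itself, and it separately predicts the outcome — a classic confounder. We must compare within prior GPA band levels.
Standardising the old textbook to the population prior GPA band mix: 0.333·192/259 + 0.333·66/150 + 0.333·11/41 = 0.483.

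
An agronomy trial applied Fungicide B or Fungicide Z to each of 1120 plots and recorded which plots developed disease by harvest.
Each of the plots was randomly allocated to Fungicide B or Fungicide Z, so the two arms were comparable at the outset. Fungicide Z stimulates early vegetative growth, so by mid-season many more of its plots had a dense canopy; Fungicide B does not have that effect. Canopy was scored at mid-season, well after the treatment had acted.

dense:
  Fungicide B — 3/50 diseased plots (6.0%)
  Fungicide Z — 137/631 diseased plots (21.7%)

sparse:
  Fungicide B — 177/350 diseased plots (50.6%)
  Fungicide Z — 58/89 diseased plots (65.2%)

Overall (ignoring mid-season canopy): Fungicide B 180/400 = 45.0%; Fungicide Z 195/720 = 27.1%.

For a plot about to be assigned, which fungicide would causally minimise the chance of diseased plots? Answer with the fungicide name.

Fungicide B is lower inside every mid-season canopy stratum but Fungicide Z is lower in aggregate. Whether to stratify depends on how mid-season canopy relates to the fungicide.
Because the fungicide influences mid-season canopy, mid-season canopy is a post-treatment mediator, not a confounder. Stratifying on it would bias the estimate; the causal effect is the crude pooled difference.
Pooled: Fungicide B 45.0% vs Fungicide Z 27.1%; Fungicide Z is lower overall.

Fungicide Z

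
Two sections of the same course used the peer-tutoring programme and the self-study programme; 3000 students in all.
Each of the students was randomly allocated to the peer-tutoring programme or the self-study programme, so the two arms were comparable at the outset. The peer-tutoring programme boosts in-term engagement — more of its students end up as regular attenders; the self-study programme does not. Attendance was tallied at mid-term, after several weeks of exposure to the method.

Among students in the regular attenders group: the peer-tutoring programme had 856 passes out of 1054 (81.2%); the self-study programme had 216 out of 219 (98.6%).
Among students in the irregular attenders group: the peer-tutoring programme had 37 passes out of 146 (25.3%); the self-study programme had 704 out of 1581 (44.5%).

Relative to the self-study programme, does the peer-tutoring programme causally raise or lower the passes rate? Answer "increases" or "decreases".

increases

Mid-term attendance here is a post-treatment variable shaped by the teaching method; conditioning on it would introduce bias rather than remove it. The overall comparison is the causal one.
Pooled: the peer-tutoring programme 74.4% vs the self-study programme 51.1%; the peer-tutoring programme is higher overall.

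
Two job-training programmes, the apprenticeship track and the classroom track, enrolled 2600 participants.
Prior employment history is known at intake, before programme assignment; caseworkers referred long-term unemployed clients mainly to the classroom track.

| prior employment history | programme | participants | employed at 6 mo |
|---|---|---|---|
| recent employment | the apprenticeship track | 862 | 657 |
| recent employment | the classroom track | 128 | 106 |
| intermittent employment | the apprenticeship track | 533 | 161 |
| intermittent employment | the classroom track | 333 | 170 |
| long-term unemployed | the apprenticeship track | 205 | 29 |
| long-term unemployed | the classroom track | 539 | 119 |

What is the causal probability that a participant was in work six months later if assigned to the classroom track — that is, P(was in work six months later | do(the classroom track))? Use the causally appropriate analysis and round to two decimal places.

the classroom track is higher inside every prior employment history stratum but the apprenticeship track is higher in aggregate. Whether to stratify depends on how prior employment history relates to the programme.
Nothing the programme does changes prior employment history; the imbalance is an allocation artefact. With prior employment history also predicting the outcome, the pooled figure is confounded, and the within-stratum comparison is the causal one.
Standardising the classroom track to the population prior employment history mix: 0.381·106/128 + 0.333·170/333 + 0.286·119/539 = 0.549.

0.55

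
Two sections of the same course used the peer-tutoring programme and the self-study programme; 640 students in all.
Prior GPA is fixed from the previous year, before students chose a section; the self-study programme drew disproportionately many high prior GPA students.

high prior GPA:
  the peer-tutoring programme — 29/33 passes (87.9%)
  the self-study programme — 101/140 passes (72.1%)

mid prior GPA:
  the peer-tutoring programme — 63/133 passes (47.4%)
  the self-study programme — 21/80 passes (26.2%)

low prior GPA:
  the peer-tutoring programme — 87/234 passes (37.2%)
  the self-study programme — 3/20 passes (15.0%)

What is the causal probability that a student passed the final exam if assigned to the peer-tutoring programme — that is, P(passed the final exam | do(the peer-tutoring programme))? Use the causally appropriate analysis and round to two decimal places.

Prior GPA band differs across teaching methods for reasons unrelated to any effect of the teaching method itself, and it separately predicts the outcome — a classic confounder. We must compare within prior GPA band levels.
Standardising the peer-tutoring programme to the population prior GPA band mix: 0.270·29/33 + 0.333·63/133 + 0.397·87/234 = 0.543.

0.54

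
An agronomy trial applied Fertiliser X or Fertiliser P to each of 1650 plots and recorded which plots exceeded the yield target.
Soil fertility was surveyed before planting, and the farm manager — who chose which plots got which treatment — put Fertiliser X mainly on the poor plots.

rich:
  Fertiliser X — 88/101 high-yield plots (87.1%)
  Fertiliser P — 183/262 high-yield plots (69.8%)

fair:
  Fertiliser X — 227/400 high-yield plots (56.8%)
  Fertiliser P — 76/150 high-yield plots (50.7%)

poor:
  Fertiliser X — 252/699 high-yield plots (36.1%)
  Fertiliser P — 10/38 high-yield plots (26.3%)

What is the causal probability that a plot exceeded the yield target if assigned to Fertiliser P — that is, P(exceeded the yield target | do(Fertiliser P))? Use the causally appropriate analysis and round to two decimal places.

0.44

Within every soil fertility level Fertiliser X has the higher rate, yet pooled Fertiliser P does — Simpson's reversal.
The imbalance in soil fertility arose from how plots were allocated, not from anything the fertiliser did; and soil fertility independently affects the outcome. The pooled gap is confounded — condition on soil fertility.
Standardising Fertiliser P to the population soil fertility mix: 0.220·183/262 + 0.333·76/150 + 0.447·10/38 = 0.440.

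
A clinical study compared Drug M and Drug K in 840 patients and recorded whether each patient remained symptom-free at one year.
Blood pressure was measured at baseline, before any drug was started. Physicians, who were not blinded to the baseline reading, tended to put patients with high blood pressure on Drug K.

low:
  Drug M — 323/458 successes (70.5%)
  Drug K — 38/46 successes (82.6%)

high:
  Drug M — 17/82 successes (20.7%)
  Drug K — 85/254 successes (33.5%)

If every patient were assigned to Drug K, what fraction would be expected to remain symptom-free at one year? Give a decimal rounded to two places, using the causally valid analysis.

The stratified and pooled comparisons disagree (Drug K wins within each blood pressure; Drug M wins overall), so the answer turns on the causal role of blood pressure.
The imbalance in blood pressure arose from how patients were allocated, not from anything the drug did; and blood pressure independently affects the outcome. The pooled gap is confounded — condition on blood pressure.
Standardising Drug K to the population blood pressure mix: 0.600·38/46 + 0.400·85/254 = 0.630.

0.63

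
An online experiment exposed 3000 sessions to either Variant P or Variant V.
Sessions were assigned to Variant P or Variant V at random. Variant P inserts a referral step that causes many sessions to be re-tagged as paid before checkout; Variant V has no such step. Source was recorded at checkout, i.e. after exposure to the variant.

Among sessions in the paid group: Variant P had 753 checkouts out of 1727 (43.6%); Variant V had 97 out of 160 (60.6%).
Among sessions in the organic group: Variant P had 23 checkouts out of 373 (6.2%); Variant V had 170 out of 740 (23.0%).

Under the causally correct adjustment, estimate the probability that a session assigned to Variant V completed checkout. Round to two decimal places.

0.30

Traffic source lies on the pathway variant → traffic source → outcome, so adjusting for it blocks the indirect effect. For the total causal effect of variant, use the unadjusted pooled rates.
So P(outcome | do(Variant V)) is just the pooled rate for Variant V: 267/900 = 0.297.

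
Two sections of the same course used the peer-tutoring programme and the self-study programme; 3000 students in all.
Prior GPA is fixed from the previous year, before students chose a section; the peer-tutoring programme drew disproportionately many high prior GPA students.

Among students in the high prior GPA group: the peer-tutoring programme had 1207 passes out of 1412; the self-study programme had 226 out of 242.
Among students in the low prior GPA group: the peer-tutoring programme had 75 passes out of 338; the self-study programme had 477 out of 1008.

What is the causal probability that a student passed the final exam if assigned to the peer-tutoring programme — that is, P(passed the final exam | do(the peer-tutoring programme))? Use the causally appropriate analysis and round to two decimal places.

the self-study programme is higher inside every prior GPA band stratum but the peer-tutoring programme is higher in aggregate. Whether to stratify depends on how prior GPA band relates to the teaching method.
Prior GPA band is set before the teaching method has any effect — it is not caused by the teaching method — and it independently drives the outcome. That makes it a confounder, so the causal comparison is within prior GPA band levels.
Standardising the peer-tutoring programme to the population prior GPA band mix: 0.551·1207/1412 + 0.449·75/338 = 0.571.

0.57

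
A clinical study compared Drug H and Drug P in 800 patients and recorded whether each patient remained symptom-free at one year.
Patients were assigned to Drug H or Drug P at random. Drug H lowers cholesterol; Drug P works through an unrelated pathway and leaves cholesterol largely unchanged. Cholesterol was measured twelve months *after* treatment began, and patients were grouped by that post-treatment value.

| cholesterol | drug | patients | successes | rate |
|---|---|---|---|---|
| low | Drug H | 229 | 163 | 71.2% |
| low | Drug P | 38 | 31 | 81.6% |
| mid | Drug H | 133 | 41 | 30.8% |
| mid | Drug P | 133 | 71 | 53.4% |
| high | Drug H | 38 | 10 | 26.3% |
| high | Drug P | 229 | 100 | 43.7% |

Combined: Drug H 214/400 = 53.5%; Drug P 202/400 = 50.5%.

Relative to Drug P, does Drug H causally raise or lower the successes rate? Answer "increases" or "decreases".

The cholesterol-specific comparison favours Drug P throughout, but the pooled figures favour Drug H. The question is whether to condition on cholesterol.
Cholesterol here is a post-treatment variable shaped by the drug; conditioning on it would introduce bias rather than remove it. The overall comparison is the causal one.
Pooled: Drug H 53.5% vs Drug P 50.5%; Drug H is higher overall.

increases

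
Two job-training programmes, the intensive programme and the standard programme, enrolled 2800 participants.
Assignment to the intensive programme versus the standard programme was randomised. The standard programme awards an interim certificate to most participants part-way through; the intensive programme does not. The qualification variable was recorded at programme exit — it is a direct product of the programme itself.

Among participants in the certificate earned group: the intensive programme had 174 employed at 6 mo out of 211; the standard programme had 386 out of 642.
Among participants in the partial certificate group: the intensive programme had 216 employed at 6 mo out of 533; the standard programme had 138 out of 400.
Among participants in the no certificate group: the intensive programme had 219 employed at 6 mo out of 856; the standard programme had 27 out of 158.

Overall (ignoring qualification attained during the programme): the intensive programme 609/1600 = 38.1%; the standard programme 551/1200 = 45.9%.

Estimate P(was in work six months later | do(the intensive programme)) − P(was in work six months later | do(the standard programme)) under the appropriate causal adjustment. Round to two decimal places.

The stratified and pooled comparisons disagree (the intensive programme wins within each qualification attained during the programme; the standard programme wins overall), so the answer turns on the causal role of qualification attained during the programme.
Stratifying would compare programmes among participants the programmes themselves sorted into qualification attained during the programme groups — a form of selection on an intermediate. The unconditioned pooled rates give the total causal effect.
The causal difference is the pooled difference: 0.381 − 0.459 = -0.079.

-0.08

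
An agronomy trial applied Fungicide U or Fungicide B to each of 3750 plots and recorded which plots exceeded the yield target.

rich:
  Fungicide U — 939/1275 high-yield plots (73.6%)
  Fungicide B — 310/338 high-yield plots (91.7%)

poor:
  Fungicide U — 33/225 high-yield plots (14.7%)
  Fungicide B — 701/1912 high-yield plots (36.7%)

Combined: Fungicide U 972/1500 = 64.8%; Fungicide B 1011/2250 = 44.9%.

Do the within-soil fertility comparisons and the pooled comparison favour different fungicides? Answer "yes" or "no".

Within each soil fertility level (rich 73.6% vs 91.7%; poor 14.7% vs 36.7%), Fungicide B has the higher rate every time. Pooled: 64.8% vs 44.9% — Fungicide U has the higher rate overall. The two comparisons disagree.

yes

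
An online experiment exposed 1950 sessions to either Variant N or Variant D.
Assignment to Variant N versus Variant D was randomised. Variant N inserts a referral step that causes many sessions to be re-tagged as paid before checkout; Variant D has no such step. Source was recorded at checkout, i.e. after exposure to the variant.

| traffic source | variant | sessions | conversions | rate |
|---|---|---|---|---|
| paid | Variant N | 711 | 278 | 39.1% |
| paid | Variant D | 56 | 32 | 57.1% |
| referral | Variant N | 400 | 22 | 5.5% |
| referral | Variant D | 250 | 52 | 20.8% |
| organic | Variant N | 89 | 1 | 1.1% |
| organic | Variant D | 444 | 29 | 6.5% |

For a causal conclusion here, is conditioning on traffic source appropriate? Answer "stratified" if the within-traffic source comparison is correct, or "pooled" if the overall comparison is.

Traffic source here is a post-treatment variable shaped by the variant; conditioning on it would introduce bias rather than remove it. The overall comparison is the causal one.
Pooled: Variant N 25.1% vs Variant D 15.1%; Variant N is higher overall.

pooled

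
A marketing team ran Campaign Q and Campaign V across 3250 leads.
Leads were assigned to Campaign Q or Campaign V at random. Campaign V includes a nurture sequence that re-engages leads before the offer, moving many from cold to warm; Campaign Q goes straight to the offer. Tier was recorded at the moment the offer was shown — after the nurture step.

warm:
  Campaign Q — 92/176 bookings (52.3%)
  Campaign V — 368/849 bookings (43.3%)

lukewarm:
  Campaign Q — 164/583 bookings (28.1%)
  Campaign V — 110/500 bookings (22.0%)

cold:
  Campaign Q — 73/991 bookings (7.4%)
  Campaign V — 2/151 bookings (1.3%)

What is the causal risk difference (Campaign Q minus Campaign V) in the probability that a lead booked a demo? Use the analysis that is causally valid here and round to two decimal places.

Within every engagement tier level Campaign Q has the higher rate, yet pooled Campaign V does — Simpson's reversal.
Engagement tier here is a post-treatment variable shaped by the campaign; conditioning on it would introduce bias rather than remove it. The overall comparison is the causal one.
The causal difference is the pooled difference: 0.188 − 0.320 = -0.132.

-0.13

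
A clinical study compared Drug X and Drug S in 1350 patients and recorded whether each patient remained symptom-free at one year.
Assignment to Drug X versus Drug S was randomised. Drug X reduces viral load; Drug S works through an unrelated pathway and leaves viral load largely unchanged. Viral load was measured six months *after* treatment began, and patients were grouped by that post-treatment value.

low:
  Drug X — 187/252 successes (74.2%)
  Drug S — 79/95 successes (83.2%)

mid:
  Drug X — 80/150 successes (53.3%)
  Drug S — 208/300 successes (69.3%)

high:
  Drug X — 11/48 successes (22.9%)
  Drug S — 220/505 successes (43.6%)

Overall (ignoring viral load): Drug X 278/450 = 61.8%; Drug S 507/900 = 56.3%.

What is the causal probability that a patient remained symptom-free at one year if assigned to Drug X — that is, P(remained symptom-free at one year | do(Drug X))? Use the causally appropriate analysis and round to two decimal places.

0.62

Viral load is downstream of the drug. One should not condition on a consequence of treatment, so the overall rates are the right comparison.
So P(outcome | do(Drug X)) is just the pooled rate for Drug X: 278/450 = 0.618.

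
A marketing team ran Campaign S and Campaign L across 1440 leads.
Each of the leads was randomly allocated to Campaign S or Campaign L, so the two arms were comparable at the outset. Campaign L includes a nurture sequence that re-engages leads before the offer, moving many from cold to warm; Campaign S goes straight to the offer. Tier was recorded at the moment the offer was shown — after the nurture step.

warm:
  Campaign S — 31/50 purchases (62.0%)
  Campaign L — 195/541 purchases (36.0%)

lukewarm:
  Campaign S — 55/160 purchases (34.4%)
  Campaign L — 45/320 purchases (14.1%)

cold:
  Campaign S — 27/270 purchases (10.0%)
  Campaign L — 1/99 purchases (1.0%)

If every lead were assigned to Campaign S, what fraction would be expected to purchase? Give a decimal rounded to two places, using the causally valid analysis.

0.24

The stratified and pooled comparisons disagree (Campaign S wins within each engagement tier; Campaign L wins overall), so the answer turns on the causal role of engagement tier.
Engagement tier here is a post-treatment variable shaped by the campaign; conditioning on it would introduce bias rather than remove it. The overall comparison is the causal one.
So P(outcome | do(Campaign S)) is just the pooled rate for Campaign S: 113/480 = 0.235.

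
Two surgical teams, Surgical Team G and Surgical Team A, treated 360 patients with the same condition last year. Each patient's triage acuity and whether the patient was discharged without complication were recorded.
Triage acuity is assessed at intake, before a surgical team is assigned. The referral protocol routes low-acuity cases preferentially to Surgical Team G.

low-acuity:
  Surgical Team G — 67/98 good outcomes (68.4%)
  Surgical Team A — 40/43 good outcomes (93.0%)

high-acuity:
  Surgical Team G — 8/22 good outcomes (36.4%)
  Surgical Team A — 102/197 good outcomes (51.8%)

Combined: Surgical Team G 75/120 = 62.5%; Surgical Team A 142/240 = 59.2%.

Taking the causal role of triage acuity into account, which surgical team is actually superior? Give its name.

Surgical Team A

The imbalance in triage acuity arose from how patients were allocated, not from anything the surgical team did; and triage acuity independently affects the outcome. The pooled gap is confounded — condition on triage acuity.
Within each level — low-acuity: 68.4% vs 93.0%; high-acuity: 36.4% vs 51.8% — Surgical Team A is higher every time.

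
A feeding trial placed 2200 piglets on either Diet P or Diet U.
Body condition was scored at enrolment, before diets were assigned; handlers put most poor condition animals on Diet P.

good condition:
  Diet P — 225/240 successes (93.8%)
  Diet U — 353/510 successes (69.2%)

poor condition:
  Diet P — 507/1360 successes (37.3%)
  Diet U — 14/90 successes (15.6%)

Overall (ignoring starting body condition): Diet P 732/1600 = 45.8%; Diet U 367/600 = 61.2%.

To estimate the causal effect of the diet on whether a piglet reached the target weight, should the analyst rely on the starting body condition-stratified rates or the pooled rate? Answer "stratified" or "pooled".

Nothing the diet does changes starting body condition; the imbalance is an allocation artefact. With starting body condition also predicting the outcome, the pooled figure is confounded, and the within-stratum comparison is the causal one.
Within each level — good condition: 93.8% vs 69.2%; poor condition: 37.3% vs 15.6% — Diet P is higher every time.

stratified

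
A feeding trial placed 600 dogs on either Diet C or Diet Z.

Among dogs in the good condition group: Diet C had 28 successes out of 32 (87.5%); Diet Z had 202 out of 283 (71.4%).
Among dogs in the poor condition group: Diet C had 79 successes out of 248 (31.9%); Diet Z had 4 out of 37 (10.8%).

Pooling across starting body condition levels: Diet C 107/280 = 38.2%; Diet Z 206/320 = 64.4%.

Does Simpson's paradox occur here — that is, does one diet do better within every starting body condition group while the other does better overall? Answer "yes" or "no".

yes

Within each starting body condition level (good condition 87.5% vs 71.4%; poor condition 31.9% vs 10.8%), Diet C has the higher rate every time. Pooled: 38.2% vs 64.4% — Diet Z has the higher rate overall. The two comparisons disagree.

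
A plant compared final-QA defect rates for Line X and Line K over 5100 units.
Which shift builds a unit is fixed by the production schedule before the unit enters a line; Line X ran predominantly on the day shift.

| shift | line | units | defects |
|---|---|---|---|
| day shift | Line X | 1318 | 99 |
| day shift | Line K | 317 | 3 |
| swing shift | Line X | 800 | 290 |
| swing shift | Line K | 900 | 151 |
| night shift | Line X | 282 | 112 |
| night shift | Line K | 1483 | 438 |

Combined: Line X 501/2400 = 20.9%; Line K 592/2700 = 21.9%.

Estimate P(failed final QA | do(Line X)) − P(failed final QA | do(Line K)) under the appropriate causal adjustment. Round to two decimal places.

Here shift is a common cause — it drives both which line a case falls under and the outcome. The crude comparison mixes populations; the stratum-specific rates are the causally relevant ones.
Adjusting over the population distribution of shift: 0.321·(0.075−0.009) + 0.333·(0.362−0.168) + 0.346·(0.397−0.295) = +0.121.

+0.12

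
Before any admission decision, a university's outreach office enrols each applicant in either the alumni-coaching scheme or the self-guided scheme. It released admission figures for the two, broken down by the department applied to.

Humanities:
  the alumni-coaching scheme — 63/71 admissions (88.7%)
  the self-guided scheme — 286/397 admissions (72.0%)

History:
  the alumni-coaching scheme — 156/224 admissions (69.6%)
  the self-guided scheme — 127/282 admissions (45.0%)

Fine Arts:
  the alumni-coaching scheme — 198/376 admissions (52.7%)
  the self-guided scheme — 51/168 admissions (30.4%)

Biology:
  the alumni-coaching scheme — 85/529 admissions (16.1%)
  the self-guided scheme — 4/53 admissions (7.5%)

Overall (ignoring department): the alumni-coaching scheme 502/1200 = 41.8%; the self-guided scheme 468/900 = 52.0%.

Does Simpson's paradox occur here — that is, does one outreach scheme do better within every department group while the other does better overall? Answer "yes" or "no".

yes

Within each department level (Humanities 88.7% vs 72.0%; History 69.6% vs 45.0%; Fine Arts 52.7% vs 30.4%; Biology 16.1% vs 7.5%), the alumni-coaching scheme has the higher rate every time. Pooled: 41.8% vs 52.0% — the self-guided scheme has the higher rate overall. The two comparisons disagree.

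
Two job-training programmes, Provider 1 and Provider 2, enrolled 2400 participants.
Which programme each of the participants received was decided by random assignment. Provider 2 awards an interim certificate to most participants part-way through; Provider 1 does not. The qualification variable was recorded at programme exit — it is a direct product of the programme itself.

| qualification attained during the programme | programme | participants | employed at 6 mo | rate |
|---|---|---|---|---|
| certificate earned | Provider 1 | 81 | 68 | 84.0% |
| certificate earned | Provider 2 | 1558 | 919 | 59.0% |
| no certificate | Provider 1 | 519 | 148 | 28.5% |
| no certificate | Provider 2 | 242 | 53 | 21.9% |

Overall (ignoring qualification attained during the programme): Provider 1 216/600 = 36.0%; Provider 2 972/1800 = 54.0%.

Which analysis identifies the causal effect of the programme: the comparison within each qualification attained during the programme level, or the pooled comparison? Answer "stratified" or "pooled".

pooled

Stratifying would compare programmes among participants the programmes themselves sorted into qualification attained during the programme groups — a form of selection on an intermediate. The unconditioned pooled rates give the total causal effect.
Pooled: Provider 1 36.0% vs Provider 2 54.0%; Provider 2 is higher overall.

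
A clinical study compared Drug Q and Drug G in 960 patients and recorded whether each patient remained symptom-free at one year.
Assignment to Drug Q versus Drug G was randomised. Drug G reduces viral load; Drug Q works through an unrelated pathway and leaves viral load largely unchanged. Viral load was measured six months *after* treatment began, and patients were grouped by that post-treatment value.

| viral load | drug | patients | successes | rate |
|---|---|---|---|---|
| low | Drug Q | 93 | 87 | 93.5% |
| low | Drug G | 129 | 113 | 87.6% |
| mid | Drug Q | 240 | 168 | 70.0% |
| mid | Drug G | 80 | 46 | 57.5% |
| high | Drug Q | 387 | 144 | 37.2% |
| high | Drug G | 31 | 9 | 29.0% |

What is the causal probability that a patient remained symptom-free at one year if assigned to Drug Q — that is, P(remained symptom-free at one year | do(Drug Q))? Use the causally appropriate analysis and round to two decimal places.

Drug Q is higher inside every viral load stratum but Drug G is higher in aggregate. Whether to stratify depends on how viral load relates to the drug.
Stratifying would compare drugs among patients the drugs themselves sorted into viral load groups — a form of selection on an intermediate. The unconditioned pooled rates give the total causal effect.
So P(outcome | do(Drug Q)) is just the pooled rate for Drug Q: 399/720 = 0.554.

0.55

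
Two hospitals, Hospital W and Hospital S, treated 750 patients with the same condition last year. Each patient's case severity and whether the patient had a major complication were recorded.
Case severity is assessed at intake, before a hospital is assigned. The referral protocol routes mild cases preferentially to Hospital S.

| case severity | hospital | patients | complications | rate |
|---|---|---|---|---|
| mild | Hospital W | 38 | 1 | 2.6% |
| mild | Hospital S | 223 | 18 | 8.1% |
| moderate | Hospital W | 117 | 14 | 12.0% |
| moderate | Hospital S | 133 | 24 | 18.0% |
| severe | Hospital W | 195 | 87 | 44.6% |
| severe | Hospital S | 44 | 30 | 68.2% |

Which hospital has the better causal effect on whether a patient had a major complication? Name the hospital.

The stratified and pooled comparisons disagree (Hospital W wins within each case severity; Hospital S wins overall), so the answer turns on the causal role of case severity.
Case severity is set before the hospital has any effect — it is not caused by the hospital — and it independently drives the outcome. That makes it a confounder, so the causal comparison is within case severity levels.
Within each level — mild: 2.6% vs 8.1%; moderate: 12.0% vs 18.0%; severe: 44.6% vs 68.2% — Hospital W is lower every time.

Hospital W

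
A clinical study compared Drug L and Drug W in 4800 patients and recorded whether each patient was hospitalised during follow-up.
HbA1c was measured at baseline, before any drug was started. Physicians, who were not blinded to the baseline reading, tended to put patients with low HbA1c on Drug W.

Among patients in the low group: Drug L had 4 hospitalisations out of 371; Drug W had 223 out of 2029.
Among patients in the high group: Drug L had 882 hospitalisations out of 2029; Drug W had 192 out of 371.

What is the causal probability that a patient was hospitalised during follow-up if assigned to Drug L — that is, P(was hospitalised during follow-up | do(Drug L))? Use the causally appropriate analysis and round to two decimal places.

Here HbA1c is a common cause — it drives both which drug a case falls under and the outcome. The crude comparison mixes populations; the stratum-specific rates are the causally relevant ones.
Standardising Drug L to the population HbA1c mix: 0.500·4/371 + 0.500·882/2029 = 0.223.

0.22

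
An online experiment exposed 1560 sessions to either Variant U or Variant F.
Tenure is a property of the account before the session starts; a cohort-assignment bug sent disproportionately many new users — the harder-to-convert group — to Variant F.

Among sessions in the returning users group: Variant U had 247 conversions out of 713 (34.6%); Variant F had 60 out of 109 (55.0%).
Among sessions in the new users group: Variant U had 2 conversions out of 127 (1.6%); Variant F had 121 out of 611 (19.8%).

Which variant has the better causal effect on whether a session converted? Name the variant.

Variant F

The imbalance in user tenure arose from how sessions were allocated, not from anything the variant did; and user tenure independently affects the outcome. The pooled gap is confounded — condition on user tenure.
Within each level — returning users: 34.6% vs 55.0%; new users: 1.6% vs 19.8% — Variant F is higher every time.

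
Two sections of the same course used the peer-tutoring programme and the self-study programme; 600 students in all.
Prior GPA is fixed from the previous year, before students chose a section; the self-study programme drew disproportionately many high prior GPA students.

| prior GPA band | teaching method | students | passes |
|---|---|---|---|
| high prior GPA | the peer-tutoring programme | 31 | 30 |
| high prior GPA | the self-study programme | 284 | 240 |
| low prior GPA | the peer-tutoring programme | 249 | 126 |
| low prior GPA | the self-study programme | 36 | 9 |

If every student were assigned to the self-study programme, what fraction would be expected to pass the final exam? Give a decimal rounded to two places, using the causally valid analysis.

0.56

the peer-tutoring programme is higher inside every prior GPA band stratum but the self-study programme is higher in aggregate. Whether to stratify depends on how prior GPA band relates to the teaching method.
Since prior GPA band is a pre-existing factor (not a product of the teaching method) and it affects the outcome on its own, it is a confounder. The stratified rates, not the pooled rate, identify the causal effect.
Standardising the self-study programme to the population prior GPA band mix: 0.525·240/284 + 0.475·9/36 = 0.562.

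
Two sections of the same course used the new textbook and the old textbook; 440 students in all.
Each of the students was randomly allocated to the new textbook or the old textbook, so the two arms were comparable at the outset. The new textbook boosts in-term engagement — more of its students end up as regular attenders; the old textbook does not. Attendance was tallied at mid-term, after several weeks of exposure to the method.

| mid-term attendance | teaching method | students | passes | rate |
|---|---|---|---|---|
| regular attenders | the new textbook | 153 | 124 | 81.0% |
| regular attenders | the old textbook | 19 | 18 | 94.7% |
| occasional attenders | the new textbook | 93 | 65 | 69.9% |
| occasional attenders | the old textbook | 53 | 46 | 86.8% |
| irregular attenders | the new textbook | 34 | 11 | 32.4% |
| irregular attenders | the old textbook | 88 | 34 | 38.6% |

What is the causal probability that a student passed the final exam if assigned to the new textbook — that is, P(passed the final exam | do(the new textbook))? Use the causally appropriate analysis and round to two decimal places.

0.71

The stratified and pooled comparisons disagree (the old textbook wins within each mid-term attendance; the new textbook wins overall), so the answer turns on the causal role of mid-term attendance.
Mid-term attendance is downstream of the teaching method. One should not condition on a consequence of treatment, so the overall rates are the right comparison.
So P(outcome | do(the new textbook)) is just the pooled rate for the new textbook: 200/280 = 0.714.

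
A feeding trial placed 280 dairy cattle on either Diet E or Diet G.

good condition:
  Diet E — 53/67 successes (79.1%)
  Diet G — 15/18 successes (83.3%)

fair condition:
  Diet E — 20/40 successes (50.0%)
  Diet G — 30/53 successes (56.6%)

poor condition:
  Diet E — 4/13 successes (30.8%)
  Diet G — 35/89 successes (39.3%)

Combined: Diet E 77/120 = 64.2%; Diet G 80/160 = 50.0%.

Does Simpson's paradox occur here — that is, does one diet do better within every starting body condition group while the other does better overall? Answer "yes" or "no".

yes

Within each starting body condition level (good condition 79.1% vs 83.3%; fair condition 50.0% vs 56.6%; poor condition 30.8% vs 39.3%), Diet G has the higher rate every time. Pooled: 64.2% vs 50.0% — Diet E has the higher rate overall. The two comparisons disagree.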